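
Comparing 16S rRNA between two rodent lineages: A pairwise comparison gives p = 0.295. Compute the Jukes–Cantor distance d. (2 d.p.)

0.37

d = −(3/4) ln(1 − 4p/3) = −0.75 ln(1 − 0.393333) = −0.75 ln(0.606667)
  = −0.75 × (-0.499775) = 0.374831 substitutions/site.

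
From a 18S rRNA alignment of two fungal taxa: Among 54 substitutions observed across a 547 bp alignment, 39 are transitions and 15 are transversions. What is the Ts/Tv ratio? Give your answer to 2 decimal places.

2.60

R = 39/15 = 2.60.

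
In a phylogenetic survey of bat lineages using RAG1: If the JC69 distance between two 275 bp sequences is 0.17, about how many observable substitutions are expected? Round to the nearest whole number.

42

Invert JC69: p = (3/4)(1 − e^(−4d/3)) = 0.75 × (1 − e^(-0.226667)) = 0.75 × (1 − 0.797186) = 0.152111.
Expected differing sites = pL ≈ 0.152111 × 275 = 41.830525 ≈ 42.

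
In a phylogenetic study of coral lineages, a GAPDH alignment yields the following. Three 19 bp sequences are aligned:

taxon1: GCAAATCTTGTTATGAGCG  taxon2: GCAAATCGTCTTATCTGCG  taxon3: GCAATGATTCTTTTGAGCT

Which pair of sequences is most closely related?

taxon1 and taxon2

taxon1–taxon2: 4/19 differ, p = 0.211, d = 0.247.
taxon1–taxon3: 6/19 differ, p = 0.316, d = 0.410.
taxon2–taxon3: 8/19 differ, p = 0.421, d = 0.618.
The smallest distance is between taxon1 and taxon2.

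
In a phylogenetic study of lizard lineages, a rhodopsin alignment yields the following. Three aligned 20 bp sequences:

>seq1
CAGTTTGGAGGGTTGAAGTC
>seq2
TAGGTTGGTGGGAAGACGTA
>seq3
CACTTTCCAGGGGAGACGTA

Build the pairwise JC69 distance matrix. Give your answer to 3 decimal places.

d(seq1,seq2) = 0.471, d(seq1,seq3) = 0.471, d(seq2,seq3) = 0.471

seq1–seq2: 7/20 sites differ → p = 0.35, d = −0.75 ln(1 − 0.466667) = 0.471457 ≈ 0.471.
seq1–seq3: 7/20 sites differ → p = 0.35, d = −0.75 ln(1 − 0.466667) = 0.471457 ≈ 0.471.
seq2–seq3: 7/20 sites differ → p = 0.35, d = −0.75 ln(1 − 0.466667) = 0.471457 ≈ 0.471.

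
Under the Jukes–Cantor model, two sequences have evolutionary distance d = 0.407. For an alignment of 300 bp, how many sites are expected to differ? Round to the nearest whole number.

94

Invert JC69: p = (3/4)(1 − e^(−4d/3)) = 0.75 × (1 − e^(-0.542667)) = 0.75 × (1 − 0.581196) = 0.314103.
Expected differing sites = pL ≈ 0.314103 × 300 = 94.2309 ≈ 94.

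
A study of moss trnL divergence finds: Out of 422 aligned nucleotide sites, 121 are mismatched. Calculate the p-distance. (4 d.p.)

p = 121/422 = 0.286729… ≈ 0.2867 (to 4 d.p.).

0.2867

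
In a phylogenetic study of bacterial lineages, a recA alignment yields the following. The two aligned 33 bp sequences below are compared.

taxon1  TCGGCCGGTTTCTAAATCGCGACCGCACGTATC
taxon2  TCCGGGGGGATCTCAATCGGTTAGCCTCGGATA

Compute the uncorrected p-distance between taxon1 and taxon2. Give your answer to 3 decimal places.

0.455

The sequences differ at 15 of 33 positions.
p = 15/33 = 0.454545… ≈ 0.455 (to 3 d.p.).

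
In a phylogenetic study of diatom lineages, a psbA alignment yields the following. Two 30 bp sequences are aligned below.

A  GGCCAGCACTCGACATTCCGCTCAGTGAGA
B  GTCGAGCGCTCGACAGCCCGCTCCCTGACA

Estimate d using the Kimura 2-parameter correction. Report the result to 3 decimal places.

Of 30 sites, 2 differences are transitions and 6 are transversions, so P = 2/30 ≈ 0.066667 and Q = 6/30 = 0.2.
Under the Kimura two-parameter model, d = −½ ln(1 − 2P − Q) − ¼ ln(1 − 2Q).
1 − 2P − Q = 0.666666, giving −½ ln(0.666666) = 0.202733.
1 − 2Q = 0.6, giving −¼ ln(0.6) = 0.127706.
d = 0.202733 + 0.127706 = 0.330439.

0.330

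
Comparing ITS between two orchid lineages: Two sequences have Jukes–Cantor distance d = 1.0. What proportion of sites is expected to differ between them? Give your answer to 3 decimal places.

p = (3/4)(1 − e^(−4d/3)) = 0.75 × (1 − e^(-1.333333)) = 0.75 × (1 − 0.263597) = 0.552302.

0.552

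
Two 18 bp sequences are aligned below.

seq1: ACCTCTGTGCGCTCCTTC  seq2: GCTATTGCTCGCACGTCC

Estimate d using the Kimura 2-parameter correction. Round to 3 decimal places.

0.899

Of 18 sites, 5 differences are transitions and 4 are transversions, so P = 5/18 ≈ 0.277778 and Q = 4/18 ≈ 0.222222.
Under the Kimura two-parameter model, d = −½ ln(1 − 2P − Q) − ¼ ln(1 − 2Q).
1 − 2P − Q = 0.222222, giving −½ ln(0.222222) = 0.752039.
1 − 2Q = 0.555556, giving −¼ ln(0.555556) = 0.146946.
d = 0.752039 + 0.146946 = 0.898985.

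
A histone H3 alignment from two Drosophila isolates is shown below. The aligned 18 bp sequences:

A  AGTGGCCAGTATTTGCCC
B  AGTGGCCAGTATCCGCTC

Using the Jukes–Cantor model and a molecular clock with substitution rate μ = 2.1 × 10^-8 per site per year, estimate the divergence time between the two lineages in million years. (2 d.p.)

The sequences differ at 3 of 18 sites (13, 14, 17), so p = 3/18 ≈ 0.166667.
d = −(3/4) ln(1 − 4p/3) = −0.75 ln(1 − 0.222223) = −0.75 ln(0.777777)
  = −0.75 × (-0.251315) = 0.188486 substitutions/site.
Under a molecular clock d = 2μt, so t = d/(2μ) = 0.188486 / (2 × 2.1 × 10^-8) = 4.49 million years.

4.49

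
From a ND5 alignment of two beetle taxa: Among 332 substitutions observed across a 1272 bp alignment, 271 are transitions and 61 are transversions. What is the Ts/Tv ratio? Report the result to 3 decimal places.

4.443

R = 271/61 = 4.442622… ≈ 4.443 (to 3 d.p.).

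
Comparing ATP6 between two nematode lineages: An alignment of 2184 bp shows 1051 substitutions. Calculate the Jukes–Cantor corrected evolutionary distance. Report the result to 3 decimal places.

p = 1051/2184 ≈ 0.481227.
d = −(3/4) ln(1 − 4p/3) = −0.75 ln(1 − 0.641636) = −0.75 ln(0.358364)
  = −0.75 × (-1.026206) = 0.769655 substitutions/site.

0.770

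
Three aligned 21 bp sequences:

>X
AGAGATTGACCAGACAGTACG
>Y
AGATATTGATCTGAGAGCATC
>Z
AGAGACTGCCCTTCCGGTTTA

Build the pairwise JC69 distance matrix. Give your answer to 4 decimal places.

d(X,Y) = 0.4408, d(X,Z) = 0.6355, d(Y,Z) = 0.8990

X–Y: 7/21 sites differ → p ≈ 0.333333, d = −0.75 ln(1 − 0.444444) = 0.440839 ≈ 0.4408.
X–Z: 9/21 sites differ → p ≈ 0.428571, d = −0.75 ln(1 − 0.571428) = 0.635472 ≈ 0.6355.
Y–Z: 11/21 sites differ → p ≈ 0.52381, d = −0.75 ln(1 − 0.698413) = 0.899023 ≈ 0.8990.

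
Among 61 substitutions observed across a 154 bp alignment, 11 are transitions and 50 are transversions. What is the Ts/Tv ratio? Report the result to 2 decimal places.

0.22

R = 11/50 = 0.22.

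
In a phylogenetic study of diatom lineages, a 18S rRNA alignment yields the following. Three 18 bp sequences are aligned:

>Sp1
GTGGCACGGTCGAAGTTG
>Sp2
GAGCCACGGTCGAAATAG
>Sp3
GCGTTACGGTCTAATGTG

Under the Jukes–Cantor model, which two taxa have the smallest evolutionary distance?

Sp1–Sp2: 4/18 differ, p = 0.222, d = 0.264.
Sp1–Sp3: 6/18 differ, p = 0.333, d = 0.441.
Sp2–Sp3: 7/18 differ, p = 0.389, d = 0.548.
The smallest distance is between Sp1 and Sp2.

Sp1 and Sp2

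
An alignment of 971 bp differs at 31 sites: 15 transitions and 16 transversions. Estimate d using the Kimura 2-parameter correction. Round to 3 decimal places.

P = 15/971 ≈ 0.015448 and Q = 16/971 ≈ 0.016478.
Under the Kimura two-parameter model, d = −½ ln(1 − 2P − Q) − ¼ ln(1 − 2Q).
1 − 2P − Q = 0.952626, giving −½ ln(0.952626) = 0.024266.
1 − 2Q = 0.967044, giving −¼ ln(0.967044) = 0.008378.
d = 0.024266 + 0.008378 = 0.032644.

0.033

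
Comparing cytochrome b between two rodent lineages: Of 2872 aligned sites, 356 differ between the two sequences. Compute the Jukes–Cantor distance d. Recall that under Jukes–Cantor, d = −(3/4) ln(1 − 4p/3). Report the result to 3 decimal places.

p = 356/2872 ≈ 0.123955.
d = −(3/4) ln(1 − 4p/3) = −0.75 ln(1 − 0.165273) = −0.75 ln(0.834727)
  = −0.75 × (-0.180651) = 0.135488 substitutions/site.

0.135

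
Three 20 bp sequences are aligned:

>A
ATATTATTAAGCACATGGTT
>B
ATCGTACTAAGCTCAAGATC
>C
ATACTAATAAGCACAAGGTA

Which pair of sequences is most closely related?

A–B: 7/20 differ, p = 0.350, d = 0.471.
A–C: 4/20 differ, p = 0.200, d = 0.233.
B–C: 6/20 differ, p = 0.300, d = 0.383.
The smallest distance is between A and C.

A and C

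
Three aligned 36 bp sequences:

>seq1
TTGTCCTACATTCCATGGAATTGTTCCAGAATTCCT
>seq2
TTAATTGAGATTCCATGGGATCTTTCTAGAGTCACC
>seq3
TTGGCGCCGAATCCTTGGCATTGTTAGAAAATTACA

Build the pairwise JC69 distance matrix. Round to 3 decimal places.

d(seq1,seq2) = 0.548, d(seq1,seq3) = 0.493, d(seq2,seq3) = 0.745

seq1–seq2: 14/36 sites differ → p ≈ 0.388889, d = −0.75 ln(1 − 0.518519) = 0.548166 ≈ 0.548.
seq1–seq3: 13/36 sites differ → p ≈ 0.361111, d = −0.75 ln(1 − 0.481481) = 0.492584 ≈ 0.493.
seq2–seq3: 17/36 sites differ → p ≈ 0.472222, d = −0.75 ln(1 − 0.629629) = 0.744938 ≈ 0.745.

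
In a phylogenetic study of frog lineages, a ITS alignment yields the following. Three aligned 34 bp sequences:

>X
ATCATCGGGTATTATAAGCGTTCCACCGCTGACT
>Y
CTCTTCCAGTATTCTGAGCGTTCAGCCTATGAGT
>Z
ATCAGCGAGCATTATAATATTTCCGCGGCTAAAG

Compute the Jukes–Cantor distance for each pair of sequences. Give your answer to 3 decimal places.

X–Y: 11/34 sites differ → p ≈ 0.323529, d = −0.75 ln(1 − 0.431372) = 0.423397 ≈ 0.423.
X–Z: 11/34 sites differ → p ≈ 0.323529, d = −0.75 ln(1 − 0.431372) = 0.423397 ≈ 0.423.
Y–Z: 17/34 sites differ → p = 0.5, d = −0.75 ln(1 − 0.666667) = 0.823960 ≈ 0.824.

d(X,Y) = 0.423, d(X,Z) = 0.423, d(Y,Z) = 0.824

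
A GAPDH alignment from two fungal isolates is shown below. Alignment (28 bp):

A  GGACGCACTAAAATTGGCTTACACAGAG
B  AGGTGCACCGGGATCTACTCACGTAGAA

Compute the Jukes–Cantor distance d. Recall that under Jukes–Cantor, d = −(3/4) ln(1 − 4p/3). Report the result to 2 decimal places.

The sequences differ at 14 of 28 sites, so p = 14/28 = 0.5.
d = −(3/4) ln(1 − 4p/3) = −0.75 ln(1 − 0.666667) = −0.75 ln(0.333333)
  = −0.75 × (-1.098613) = 0.823960 substitutions/site.

0.82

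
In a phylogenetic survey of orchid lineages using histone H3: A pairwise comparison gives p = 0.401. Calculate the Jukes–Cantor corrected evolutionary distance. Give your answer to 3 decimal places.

d = −(3/4) ln(1 − 4p/3) = −0.75 ln(1 − 0.534667) = −0.75 ln(0.465333)
  = −0.75 × (-0.765002) = 0.573752 substitutions/site.

0.574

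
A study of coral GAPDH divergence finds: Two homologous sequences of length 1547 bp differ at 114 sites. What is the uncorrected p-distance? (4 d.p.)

p = 114/1547 = 0.073691… ≈ 0.0737 (to 4 d.p.).

0.0737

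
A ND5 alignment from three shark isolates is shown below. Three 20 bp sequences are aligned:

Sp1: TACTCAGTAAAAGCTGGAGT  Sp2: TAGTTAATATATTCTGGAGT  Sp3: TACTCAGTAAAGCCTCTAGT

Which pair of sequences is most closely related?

Sp1 and Sp3

Sp1–Sp2: 6/20 differ, p = 0.300, d = 0.383.
Sp1–Sp3: 4/20 differ, p = 0.200, d = 0.233.
Sp2–Sp3: 8/20 differ, p = 0.400, d = 0.572.
The smallest distance is between Sp1 and Sp3.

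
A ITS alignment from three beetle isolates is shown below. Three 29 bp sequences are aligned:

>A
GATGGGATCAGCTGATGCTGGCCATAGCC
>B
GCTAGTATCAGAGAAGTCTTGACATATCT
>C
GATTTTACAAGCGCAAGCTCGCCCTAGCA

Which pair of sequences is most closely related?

A–B: 12/29 differ, p = 0.414, d = 0.602.
A–C: 11/29 differ, p = 0.379, d = 0.529.
B–C: 14/29 differ, p = 0.483, d = 0.774.
The smallest distance is between A and C.

A and C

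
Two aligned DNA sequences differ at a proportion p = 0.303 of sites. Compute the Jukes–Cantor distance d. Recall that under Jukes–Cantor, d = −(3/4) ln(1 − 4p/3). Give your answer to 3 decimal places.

d = −(3/4) ln(1 − 4p/3) = −0.75 ln(1 − 0.404) = −0.75 ln(0.596)
  = −0.75 × (-0.517515) = 0.388136 substitutions/site.

0.388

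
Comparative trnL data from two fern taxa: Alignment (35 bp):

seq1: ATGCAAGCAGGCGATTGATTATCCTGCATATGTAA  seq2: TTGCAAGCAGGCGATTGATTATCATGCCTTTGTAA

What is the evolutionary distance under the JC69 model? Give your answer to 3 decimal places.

The sequences differ at 4 of 35 sites (1, 24, 28, 30), so p = 4/35 ≈ 0.114286.
d = −(3/4) ln(1 − 4p/3) = −0.75 ln(1 − 0.152381) = −0.75 ln(0.847619)
  = −0.75 × (-0.165324) = 0.123993 substitutions/site.

0.124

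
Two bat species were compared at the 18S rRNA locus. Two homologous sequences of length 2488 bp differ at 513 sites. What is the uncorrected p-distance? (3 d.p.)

p = 513/2488 = 0.206189… ≈ 0.206 (to 3 d.p.).

0.206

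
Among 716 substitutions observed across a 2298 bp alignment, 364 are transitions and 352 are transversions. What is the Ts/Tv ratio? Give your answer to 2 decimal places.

R = 364/352 = 1.034090… ≈ 1.03 (to 2 d.p.).

1.03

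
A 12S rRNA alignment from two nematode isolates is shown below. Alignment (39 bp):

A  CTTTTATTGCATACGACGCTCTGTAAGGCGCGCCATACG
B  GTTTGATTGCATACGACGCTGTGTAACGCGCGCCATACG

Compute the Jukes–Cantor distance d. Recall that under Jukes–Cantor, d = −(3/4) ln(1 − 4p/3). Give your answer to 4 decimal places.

The sequences differ at 4 of 39 sites (1, 5, 21, 27), so p = 4/39 ≈ 0.102564.
d = −(3/4) ln(1 − 4p/3) = −0.75 ln(1 − 0.136752) = −0.75 ln(0.863248)
  = −0.75 × (-0.147053) = 0.110290 substitutions/site.

0.1103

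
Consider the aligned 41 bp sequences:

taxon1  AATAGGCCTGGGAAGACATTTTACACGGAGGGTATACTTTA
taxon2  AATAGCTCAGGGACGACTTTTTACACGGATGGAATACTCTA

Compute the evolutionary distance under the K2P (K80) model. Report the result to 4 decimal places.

0.2264

Of 41 sites, 2 differences are transitions and 6 are transversions, so P = 2/41 ≈ 0.04878 and Q = 6/41 ≈ 0.146341.
Under the Kimura two-parameter model, d = −½ ln(1 − 2P − Q) − ¼ ln(1 − 2Q).
1 − 2P − Q = 0.756099, giving −½ ln(0.756099) = 0.139791.
1 − 2Q = 0.707318, giving −¼ ln(0.707318) = 0.086569.
d = 0.139791 + 0.086569 = 0.226360.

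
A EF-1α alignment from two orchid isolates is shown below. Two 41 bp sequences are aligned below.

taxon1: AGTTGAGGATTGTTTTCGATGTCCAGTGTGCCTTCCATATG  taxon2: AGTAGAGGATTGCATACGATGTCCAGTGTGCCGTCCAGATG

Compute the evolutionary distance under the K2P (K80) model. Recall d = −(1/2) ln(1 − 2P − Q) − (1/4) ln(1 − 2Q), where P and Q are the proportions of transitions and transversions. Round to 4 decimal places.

0.1635

Of 41 sites, 1 differences are transitions and 5 are transversions, so P = 1/41 ≈ 0.02439 and Q = 5/41 ≈ 0.121951.
Under the Kimura two-parameter model, d = −½ ln(1 − 2P − Q) − ¼ ln(1 − 2Q).
1 − 2P − Q = 0.829269, giving −½ ln(0.829269) = 0.093605.
1 − 2Q = 0.756098, giving −¼ ln(0.756098) = 0.069896.
d = 0.093605 + 0.069896 = 0.163501.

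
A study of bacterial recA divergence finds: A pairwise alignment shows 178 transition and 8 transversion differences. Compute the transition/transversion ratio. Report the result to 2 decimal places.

R = 178/8 = 22.25.

22.25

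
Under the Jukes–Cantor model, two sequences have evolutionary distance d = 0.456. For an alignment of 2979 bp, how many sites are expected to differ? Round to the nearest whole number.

1018

Invert JC69: p = (3/4)(1 − e^(−4d/3)) = 0.75 × (1 − e^(-0.608)) = 0.75 × (1 − 0.544439) = 0.341671.
Expected differing sites = pL ≈ 0.341671 × 2979 = 1017.837909 ≈ 1018.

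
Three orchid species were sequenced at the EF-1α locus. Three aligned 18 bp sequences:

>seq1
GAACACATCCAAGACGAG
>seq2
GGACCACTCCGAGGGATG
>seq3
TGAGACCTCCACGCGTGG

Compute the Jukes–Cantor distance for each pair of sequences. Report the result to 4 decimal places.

d(seq1,seq2) = 0.8240, d(seq1,seq3) = 0.8240, d(seq2,seq3) = 0.8240

seq1–seq2: 9/18 sites differ → p = 0.5, d = −0.75 ln(1 − 0.666667) = 0.823960 ≈ 0.8240.
seq1–seq3: 9/18 sites differ → p = 0.5, d = −0.75 ln(1 − 0.666667) = 0.823960 ≈ 0.8240.
seq2–seq3: 9/18 sites differ → p = 0.5, d = −0.75 ln(1 − 0.666667) = 0.823960 ≈ 0.8240.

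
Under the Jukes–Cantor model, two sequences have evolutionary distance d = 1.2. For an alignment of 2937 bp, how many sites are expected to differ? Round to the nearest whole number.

1758

Invert JC69: p = (3/4)(1 − e^(−4d/3)) = 0.75 × (1 − e^(-1.6)) = 0.75 × (1 − 0.201897) = 0.598577.
Expected differing sites = pL ≈ 0.598577 × 2937 = 1758.020649 ≈ 1758.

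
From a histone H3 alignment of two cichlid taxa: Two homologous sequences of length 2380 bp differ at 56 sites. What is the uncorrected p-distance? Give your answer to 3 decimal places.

0.024

p = 56/2380 = 0.023529… ≈ 0.024 (to 3 d.p.).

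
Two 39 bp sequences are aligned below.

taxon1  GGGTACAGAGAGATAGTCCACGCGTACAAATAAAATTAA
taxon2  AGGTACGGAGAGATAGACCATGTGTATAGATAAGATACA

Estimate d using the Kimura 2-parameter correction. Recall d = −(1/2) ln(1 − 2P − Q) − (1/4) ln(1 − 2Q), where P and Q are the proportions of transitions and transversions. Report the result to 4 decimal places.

Of 39 sites, 7 differences are transitions and 3 are transversions, so P = 7/39 ≈ 0.179487 and Q = 3/39 ≈ 0.076923.
Under the Kimura two-parameter model, d = −½ ln(1 − 2P − Q) − ¼ ln(1 − 2Q).
1 − 2P − Q = 0.564103, giving −½ ln(0.564103) = 0.286259.
1 − 2Q = 0.846154, giving −¼ ln(0.846154) = 0.041763.
d = 0.286259 + 0.041763 = 0.328022.

0.3280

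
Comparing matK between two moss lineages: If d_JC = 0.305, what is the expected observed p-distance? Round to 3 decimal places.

0.251

p = (3/4)(1 − e^(−4d/3)) = 0.75 × (1 − e^(-0.406667)) = 0.75 × (1 − 0.665866) = 0.250601.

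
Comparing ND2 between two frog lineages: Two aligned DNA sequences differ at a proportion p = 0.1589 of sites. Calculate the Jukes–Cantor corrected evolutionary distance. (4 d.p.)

0.1786

d = −(3/4) ln(1 − 4p/3) = −0.75 ln(1 − 0.211867) = −0.75 ln(0.788133)
  = −0.75 × (-0.238088) = 0.178566 substitutions/site.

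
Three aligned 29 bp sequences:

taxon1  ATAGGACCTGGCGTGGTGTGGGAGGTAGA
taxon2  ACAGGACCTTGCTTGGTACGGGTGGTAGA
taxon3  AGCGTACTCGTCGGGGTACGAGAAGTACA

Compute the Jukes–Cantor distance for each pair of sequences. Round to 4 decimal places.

d(taxon1,taxon2) = 0.2421, d(taxon1,taxon3) = 0.6018, d(taxon2,taxon3) = 0.6829

taxon1–taxon2: 6/29 sites differ → p ≈ 0.206897, d = −0.75 ln(1 − 0.275863) = 0.242081 ≈ 0.2421.
taxon1–taxon3: 12/29 sites differ → p ≈ 0.413793, d = −0.75 ln(1 − 0.551724) = 0.601760 ≈ 0.6018.
taxon2–taxon3: 13/29 sites differ → p ≈ 0.448276, d = −0.75 ln(1 − 0.597701) = 0.682920 ≈ 0.6829.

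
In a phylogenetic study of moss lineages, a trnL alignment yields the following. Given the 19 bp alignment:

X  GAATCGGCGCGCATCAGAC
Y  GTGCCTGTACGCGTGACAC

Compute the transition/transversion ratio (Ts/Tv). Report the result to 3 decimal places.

Transitions are A↔G and C↔T; transversions are all other mismatches.
Transitions: 5. Transversions: 4.
R = 5/4 = 1.250.

1.250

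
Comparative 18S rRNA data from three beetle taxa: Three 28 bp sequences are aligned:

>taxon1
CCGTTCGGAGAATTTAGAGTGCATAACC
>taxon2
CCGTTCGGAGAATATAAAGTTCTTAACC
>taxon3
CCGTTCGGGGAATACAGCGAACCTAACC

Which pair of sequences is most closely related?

taxon1 and taxon2

taxon1–taxon2: 4/28 differ, p = 0.143, d = 0.158.
taxon1–taxon3: 7/28 differ, p = 0.250, d = 0.304.
taxon2–taxon3: 7/28 differ, p = 0.250, d = 0.304.
The smallest distance is between taxon1 and taxon2.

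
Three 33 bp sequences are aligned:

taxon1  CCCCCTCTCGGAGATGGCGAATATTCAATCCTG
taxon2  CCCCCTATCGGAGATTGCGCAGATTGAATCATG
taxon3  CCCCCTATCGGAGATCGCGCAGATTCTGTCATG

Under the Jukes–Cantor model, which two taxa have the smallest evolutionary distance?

taxon2 and taxon3

taxon1–taxon2: 6/33 differ, p = 0.182, d = 0.208.
taxon1–taxon3: 7/33 differ, p = 0.212, d = 0.249.
taxon2–taxon3: 4/33 differ, p = 0.121, d = 0.132.
The smallest distance is between taxon2 and taxon3.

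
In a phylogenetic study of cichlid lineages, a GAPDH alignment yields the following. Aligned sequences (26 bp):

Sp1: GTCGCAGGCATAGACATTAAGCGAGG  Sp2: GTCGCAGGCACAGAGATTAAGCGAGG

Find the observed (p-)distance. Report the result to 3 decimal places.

The sequences differ at 2 of 26 positions (sites 11, 15).
p = 2/26 = 0.076923… ≈ 0.077 (to 3 d.p.).

0.077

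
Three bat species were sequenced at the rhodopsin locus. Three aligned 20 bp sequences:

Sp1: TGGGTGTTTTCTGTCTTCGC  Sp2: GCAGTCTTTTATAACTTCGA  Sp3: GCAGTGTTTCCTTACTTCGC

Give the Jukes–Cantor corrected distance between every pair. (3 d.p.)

d(Sp1,Sp2) = 0.572, d(Sp1,Sp3) = 0.383, d(Sp2,Sp3) = 0.304

Sp1–Sp2: 8/20 sites differ → p = 0.4, d = −0.75 ln(1 − 0.533333) = 0.571605 ≈ 0.572.
Sp1–Sp3: 6/20 sites differ → p = 0.3, d = −0.75 ln(1 − 0.4) = 0.383119 ≈ 0.383.
Sp2–Sp3: 5/20 sites differ → p = 0.25, d = −0.75 ln(1 − 0.333333) = 0.304098 ≈ 0.304.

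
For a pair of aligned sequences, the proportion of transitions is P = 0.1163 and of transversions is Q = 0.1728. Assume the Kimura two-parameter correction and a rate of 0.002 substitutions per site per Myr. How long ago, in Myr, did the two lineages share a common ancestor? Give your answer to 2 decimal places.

91.49

Under the Kimura two-parameter model, d = −½ ln(1 − 2P − Q) − ¼ ln(1 − 2Q).
1 − 2P − Q = 0.5946, giving −½ ln(0.5946) = 0.259933.
1 − 2Q = 0.6544, giving −¼ ln(0.6544) = 0.106009.
d = 0.259933 + 0.106009 = 0.365942.
Under a molecular clock d = 2μt, so t = d/(2μ) = 0.365942 / (2 × 0.002) = 91.49 Myr.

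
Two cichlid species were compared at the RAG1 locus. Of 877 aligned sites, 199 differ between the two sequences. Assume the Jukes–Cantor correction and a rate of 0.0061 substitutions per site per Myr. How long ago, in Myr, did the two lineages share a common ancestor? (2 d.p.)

22.15

p = 199/877 ≈ 0.22691.
d = −(3/4) ln(1 − 4p/3) = −0.75 ln(1 − 0.302547) = −0.75 ln(0.697453)
  = −0.75 × (-0.360320) = 0.270240 substitutions/site.
Under a molecular clock d = 2μt, so t = d/(2μ) = 0.270240 / (2 × 0.0061) = 22.15 Myr.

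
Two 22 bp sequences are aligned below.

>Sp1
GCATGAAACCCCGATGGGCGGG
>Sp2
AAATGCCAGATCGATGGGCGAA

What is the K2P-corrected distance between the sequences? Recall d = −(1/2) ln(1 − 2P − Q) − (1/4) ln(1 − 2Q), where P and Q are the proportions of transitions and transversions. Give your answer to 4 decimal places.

Of 22 sites, 4 differences are transitions and 5 are transversions, so P = 4/22 ≈ 0.181818 and Q = 5/22 ≈ 0.227273.
Under the Kimura two-parameter model, d = −½ ln(1 − 2P − Q) − ¼ ln(1 − 2Q).
1 − 2P − Q = 0.409091, giving −½ ln(0.409091) = 0.446909.
1 − 2Q = 0.545454, giving −¼ ln(0.545454) = 0.151534.
d = 0.446909 + 0.151534 = 0.598443.

0.5984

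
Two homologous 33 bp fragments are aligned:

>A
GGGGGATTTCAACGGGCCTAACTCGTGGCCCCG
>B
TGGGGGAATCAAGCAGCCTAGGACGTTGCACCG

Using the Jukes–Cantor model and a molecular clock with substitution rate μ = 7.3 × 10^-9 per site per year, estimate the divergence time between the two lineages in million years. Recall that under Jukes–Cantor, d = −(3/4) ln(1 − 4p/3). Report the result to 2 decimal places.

The sequences differ at 12 of 33 sites, so p = 12/33 ≈ 0.363636.
d = −(3/4) ln(1 − 4p/3) = −0.75 ln(1 − 0.484848) = −0.75 ln(0.515152)
  = −0.75 × (-0.663293) = 0.497470 substitutions/site.
Under a molecular clock d = 2μt, so t = d/(2μ) = 0.497470 / (2 × 7.3 × 10^-9) = 34.07 million years.

34.07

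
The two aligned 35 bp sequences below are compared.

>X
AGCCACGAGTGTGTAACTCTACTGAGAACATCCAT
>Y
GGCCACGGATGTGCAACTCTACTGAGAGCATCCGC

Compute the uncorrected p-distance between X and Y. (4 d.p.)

0.2000

The sequences differ at 7 of 35 positions (sites 1, 8, 9, 14, 28, 34, 35).
p = 7/35 = 0.2000.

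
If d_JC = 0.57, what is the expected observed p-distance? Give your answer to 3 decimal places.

0.399

p = (3/4)(1 − e^(−4d/3)) = 0.75 × (1 − e^(-0.76)) = 0.75 × (1 − 0.467666) = 0.399251.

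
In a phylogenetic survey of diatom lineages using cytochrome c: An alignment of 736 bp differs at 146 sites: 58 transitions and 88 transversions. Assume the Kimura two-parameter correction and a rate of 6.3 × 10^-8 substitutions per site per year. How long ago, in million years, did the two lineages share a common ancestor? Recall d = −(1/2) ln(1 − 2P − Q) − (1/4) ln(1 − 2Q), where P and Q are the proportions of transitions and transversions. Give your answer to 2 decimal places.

1.83

P = 58/736 ≈ 0.078804 and Q = 88/736 ≈ 0.119565.
Under the Kimura two-parameter model, d = −½ ln(1 − 2P − Q) − ¼ ln(1 − 2Q).
1 − 2P − Q = 0.722827, giving −½ ln(0.722827) = 0.162293.
1 − 2Q = 0.76087, giving −¼ ln(0.76087) = 0.068323.
d = 0.162293 + 0.068323 = 0.230616.
Under a molecular clock d = 2μt, so t = d/(2μ) = 0.230616 / (2 × 6.3 × 10^-8) = 1.83 million years.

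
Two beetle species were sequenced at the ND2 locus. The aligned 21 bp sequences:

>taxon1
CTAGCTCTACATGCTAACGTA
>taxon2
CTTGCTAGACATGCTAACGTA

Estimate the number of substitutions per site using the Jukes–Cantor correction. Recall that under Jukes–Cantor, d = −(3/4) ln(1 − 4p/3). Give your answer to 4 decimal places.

The sequences differ at 3 of 21 sites (3, 7, 8), so p = 3/21 ≈ 0.142857.
d = −(3/4) ln(1 − 4p/3) = −0.75 ln(1 − 0.190476) = −0.75 ln(0.809524)
  = −0.75 × (-0.211309) = 0.158482 substitutions/site.

0.1585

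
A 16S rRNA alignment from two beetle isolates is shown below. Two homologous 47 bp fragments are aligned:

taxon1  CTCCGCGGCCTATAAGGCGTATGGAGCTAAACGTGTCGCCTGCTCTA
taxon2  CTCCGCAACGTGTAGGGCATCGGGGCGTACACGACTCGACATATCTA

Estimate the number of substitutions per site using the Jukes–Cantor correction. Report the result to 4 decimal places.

The sequences differ at 18 of 47 sites, so p = 18/47 ≈ 0.382979.
d = −(3/4) ln(1 − 4p/3) = −0.75 ln(1 − 0.510639) = −0.75 ln(0.489361)
  = −0.75 × (-0.714655) = 0.535991 substitutions/site.

0.5360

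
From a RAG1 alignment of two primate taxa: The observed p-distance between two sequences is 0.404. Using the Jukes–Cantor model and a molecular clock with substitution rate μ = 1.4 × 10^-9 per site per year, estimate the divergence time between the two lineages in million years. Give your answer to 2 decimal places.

d = −(3/4) ln(1 − 4p/3) = −0.75 ln(1 − 0.538667) = −0.75 ln(0.461333)
  = −0.75 × (-0.773635) = 0.580226 substitutions/site.
Under a molecular clock d = 2μt, so t = d/(2μ) = 0.580226 / (2 × 1.4 × 10^-9) = 207.22 million years.

207.22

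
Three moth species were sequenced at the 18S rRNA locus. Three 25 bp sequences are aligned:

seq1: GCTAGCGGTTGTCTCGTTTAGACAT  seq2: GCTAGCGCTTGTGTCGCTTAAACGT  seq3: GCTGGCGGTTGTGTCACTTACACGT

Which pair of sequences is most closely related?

seq2 and seq3

seq1–seq2: 5/25 differ, p = 0.200, d = 0.233.
seq1–seq3: 6/25 differ, p = 0.240, d = 0.289.
seq2–seq3: 4/25 differ, p = 0.160, d = 0.180.
The smallest distance is between seq2 and seq3.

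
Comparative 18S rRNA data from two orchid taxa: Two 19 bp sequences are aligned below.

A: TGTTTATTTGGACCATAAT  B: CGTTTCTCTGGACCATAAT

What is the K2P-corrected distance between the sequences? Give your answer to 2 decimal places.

Of 19 sites, 2 differences are transitions and 1 are transversions, so P = 2/19 ≈ 0.105263 and Q = 1/19 ≈ 0.052632.
Under the Kimura two-parameter model, d = −½ ln(1 − 2P − Q) − ¼ ln(1 − 2Q).
1 − 2P − Q = 0.736842, giving −½ ln(0.736842) = 0.152691.
1 − 2Q = 0.894736, giving −¼ ln(0.894736) = 0.027807.
d = 0.152691 + 0.027807 = 0.180498.

0.18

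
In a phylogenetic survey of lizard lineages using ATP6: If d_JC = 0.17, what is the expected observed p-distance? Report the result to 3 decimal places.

p = (3/4)(1 − e^(−4d/3)) = 0.75 × (1 − e^(-0.226667)) = 0.75 × (1 − 0.797186) = 0.152111.

0.152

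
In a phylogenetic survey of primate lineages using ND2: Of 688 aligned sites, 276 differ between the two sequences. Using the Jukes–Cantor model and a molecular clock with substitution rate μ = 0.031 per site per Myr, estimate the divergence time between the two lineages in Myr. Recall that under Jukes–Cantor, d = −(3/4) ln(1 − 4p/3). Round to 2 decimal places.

p = 276/688 ≈ 0.401163.
d = −(3/4) ln(1 − 4p/3) = −0.75 ln(1 − 0.534884) = −0.75 ln(0.465116)
  = −0.75 × (-0.765468) = 0.574101 substitutions/site.
Under a molecular clock d = 2μt, so t = d/(2μ) = 0.574101 / (2 × 0.031) = 9.26 Myr.

9.26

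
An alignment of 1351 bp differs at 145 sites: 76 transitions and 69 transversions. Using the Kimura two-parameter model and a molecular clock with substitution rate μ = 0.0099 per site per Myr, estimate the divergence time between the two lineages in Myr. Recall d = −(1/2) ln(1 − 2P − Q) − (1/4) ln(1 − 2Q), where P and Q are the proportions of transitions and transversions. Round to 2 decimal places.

5.87

P = 76/1351 ≈ 0.056255 and Q = 69/1351 ≈ 0.051073.
Under the Kimura two-parameter model, d = −½ ln(1 − 2P − Q) − ¼ ln(1 − 2Q).
1 − 2P − Q = 0.836417, giving −½ ln(0.836417) = 0.089314.
1 − 2Q = 0.897854, giving −¼ ln(0.897854) = 0.026937.
d = 0.089314 + 0.026937 = 0.116251.
Under a molecular clock d = 2μt, so t = d/(2μ) = 0.116251 / (2 × 0.0099) = 5.87 Myr.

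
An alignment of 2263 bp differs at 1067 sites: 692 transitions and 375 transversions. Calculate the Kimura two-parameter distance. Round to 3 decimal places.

0.852

P = 692/2263 ≈ 0.305789 and Q = 375/2263 ≈ 0.165709.
Under the Kimura two-parameter model, d = −½ ln(1 − 2P − Q) − ¼ ln(1 − 2Q).
1 − 2P − Q = 0.222713, giving −½ ln(0.222713) = 0.750936.
1 − 2Q = 0.668582, giving −¼ ln(0.668582) = 0.100649.
d = 0.750936 + 0.100649 = 0.851585.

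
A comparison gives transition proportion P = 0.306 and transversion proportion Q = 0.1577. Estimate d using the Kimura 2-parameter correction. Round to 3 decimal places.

0.829

Under the Kimura two-parameter model, d = −½ ln(1 − 2P − Q) − ¼ ln(1 − 2Q).
1 − 2P − Q = 0.2303, giving −½ ln(0.2303) = 0.734186.
1 − 2Q = 0.6846, giving −¼ ln(0.6846) = 0.094730.
d = 0.734186 + 0.094730 = 0.828916.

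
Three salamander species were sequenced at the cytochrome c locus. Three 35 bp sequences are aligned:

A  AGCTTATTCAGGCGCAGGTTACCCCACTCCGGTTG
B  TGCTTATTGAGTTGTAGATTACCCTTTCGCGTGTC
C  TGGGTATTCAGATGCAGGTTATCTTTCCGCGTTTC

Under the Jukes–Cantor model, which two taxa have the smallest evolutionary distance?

A–B: 14/35 differ, p = 0.400, d = 0.572.
A–C: 13/35 differ, p = 0.371, d = 0.513.
B–C: 10/35 differ, p = 0.286, d = 0.360.
The smallest distance is between B and C.

B and C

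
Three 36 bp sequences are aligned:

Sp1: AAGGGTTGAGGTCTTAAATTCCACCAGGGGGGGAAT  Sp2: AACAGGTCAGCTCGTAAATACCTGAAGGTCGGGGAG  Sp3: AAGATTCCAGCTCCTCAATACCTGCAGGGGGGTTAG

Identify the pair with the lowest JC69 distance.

Sp1–Sp2: 14/36 differ, p = 0.389, d = 0.548.
Sp1–Sp3: 13/36 differ, p = 0.361, d = 0.493.
Sp2–Sp3: 11/36 differ, p = 0.306, d = 0.392.
The smallest distance is between Sp2 and Sp3.

Sp2 and Sp3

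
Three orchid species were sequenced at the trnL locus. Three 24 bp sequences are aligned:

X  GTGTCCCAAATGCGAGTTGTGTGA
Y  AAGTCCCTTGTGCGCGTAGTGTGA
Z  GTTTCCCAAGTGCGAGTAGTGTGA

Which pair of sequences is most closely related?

X and Z

X–Y: 7/24 differ, p = 0.292, d = 0.369.
X–Z: 3/24 differ, p = 0.125, d = 0.137.
Y–Z: 6/24 differ, p = 0.250, d = 0.304.
The smallest distance is between X and Z.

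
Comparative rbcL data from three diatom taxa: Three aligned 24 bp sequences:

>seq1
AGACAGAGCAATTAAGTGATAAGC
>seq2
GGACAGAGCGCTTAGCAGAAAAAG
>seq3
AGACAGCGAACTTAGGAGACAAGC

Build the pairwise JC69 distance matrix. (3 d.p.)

seq1–seq2: 9/24 sites differ → p = 0.375, d = −0.75 ln(1 − 0.5) = 0.519860 ≈ 0.520.
seq1–seq3: 6/24 sites differ → p = 0.25, d = −0.75 ln(1 − 0.333333) = 0.304098 ≈ 0.304.
seq2–seq3: 8/24 sites differ → p ≈ 0.333333, d = −0.75 ln(1 − 0.444444) = 0.440839 ≈ 0.441.

d(seq1,seq2) = 0.520, d(seq1,seq3) = 0.304, d(seq2,seq3) = 0.441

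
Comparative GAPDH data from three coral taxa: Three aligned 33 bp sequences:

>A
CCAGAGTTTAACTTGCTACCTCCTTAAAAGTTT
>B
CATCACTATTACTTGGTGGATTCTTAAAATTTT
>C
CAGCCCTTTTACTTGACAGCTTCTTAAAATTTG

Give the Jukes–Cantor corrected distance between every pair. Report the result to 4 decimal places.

A–B: 12/33 sites differ → p ≈ 0.363636, d = −0.75 ln(1 − 0.484848) = 0.497470 ≈ 0.4975.
A–C: 12/33 sites differ → p ≈ 0.363636, d = −0.75 ln(1 − 0.484848) = 0.497470 ≈ 0.4975.
B–C: 8/33 sites differ → p ≈ 0.242424, d = −0.75 ln(1 − 0.323232) = 0.292820 ≈ 0.2928.

d(A,B) = 0.4975, d(A,C) = 0.4975, d(B,C) = 0.2928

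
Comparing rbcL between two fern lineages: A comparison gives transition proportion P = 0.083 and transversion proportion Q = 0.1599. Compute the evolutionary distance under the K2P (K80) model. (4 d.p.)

Under the Kimura two-parameter model, d = −½ ln(1 − 2P − Q) − ¼ ln(1 − 2Q).
1 − 2P − Q = 0.6741, giving −½ ln(0.6741) = 0.197188.
1 − 2Q = 0.6802, giving −¼ ln(0.6802) = 0.096342.
d = 0.197188 + 0.096342 = 0.293530.

0.2935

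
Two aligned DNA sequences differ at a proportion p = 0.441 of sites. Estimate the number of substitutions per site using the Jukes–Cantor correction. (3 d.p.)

d = −(3/4) ln(1 − 4p/3) = −0.75 ln(1 − 0.588) = −0.75 ln(0.412)
  = −0.75 × (-0.886732) = 0.665049 substitutions/site.

0.665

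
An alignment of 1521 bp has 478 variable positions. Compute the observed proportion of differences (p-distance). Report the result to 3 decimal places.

0.314

p = 478/1521 = 0.314266… ≈ 0.314 (to 3 d.p.).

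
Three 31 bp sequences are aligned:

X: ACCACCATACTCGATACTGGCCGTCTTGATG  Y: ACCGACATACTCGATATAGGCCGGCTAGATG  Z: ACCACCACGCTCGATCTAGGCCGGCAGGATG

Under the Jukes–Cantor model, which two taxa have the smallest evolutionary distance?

X–Y: 6/31 differ, p = 0.194, d = 0.224.
X–Z: 8/31 differ, p = 0.258, d = 0.316.
Y–Z: 7/31 differ, p = 0.226, d = 0.269.
The smallest distance is between X and Y.

X and Y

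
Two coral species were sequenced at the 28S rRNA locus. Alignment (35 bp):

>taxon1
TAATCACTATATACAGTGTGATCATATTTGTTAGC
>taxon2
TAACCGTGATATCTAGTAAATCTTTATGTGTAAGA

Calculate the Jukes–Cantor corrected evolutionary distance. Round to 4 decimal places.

0.7053

The sequences differ at 16 of 35 sites, so p = 16/35 ≈ 0.457143.
d = −(3/4) ln(1 − 4p/3) = −0.75 ln(1 − 0.609524) = −0.75 ln(0.390476)
  = −0.75 × (-0.940389) = 0.705292 substitutions/site.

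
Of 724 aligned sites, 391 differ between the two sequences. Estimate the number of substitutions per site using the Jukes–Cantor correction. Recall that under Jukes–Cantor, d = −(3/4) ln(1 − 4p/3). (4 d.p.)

0.9549

p = 391/724 ≈ 0.540055.
d = −(3/4) ln(1 − 4p/3) = −0.75 ln(1 − 0.720073) = −0.75 ln(0.279927)
  = −0.75 × (-1.273226) = 0.954920 substitutions/site.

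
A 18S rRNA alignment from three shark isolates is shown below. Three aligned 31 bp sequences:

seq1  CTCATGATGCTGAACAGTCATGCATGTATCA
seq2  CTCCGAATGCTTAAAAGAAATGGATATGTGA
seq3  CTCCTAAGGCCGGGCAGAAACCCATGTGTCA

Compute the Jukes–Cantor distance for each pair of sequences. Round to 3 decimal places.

d(seq1,seq2) = 0.481, d(seq1,seq3) = 0.481, d(seq2,seq3) = 0.544

seq1–seq2: 11/31 sites differ → p ≈ 0.354839, d = −0.75 ln(1 − 0.473119) = 0.480585 ≈ 0.481.
seq1–seq3: 11/31 sites differ → p ≈ 0.354839, d = −0.75 ln(1 − 0.473119) = 0.480585 ≈ 0.481.
seq2–seq3: 12/31 sites differ → p ≈ 0.387097, d = −0.75 ln(1 − 0.516129) = 0.544453 ≈ 0.544.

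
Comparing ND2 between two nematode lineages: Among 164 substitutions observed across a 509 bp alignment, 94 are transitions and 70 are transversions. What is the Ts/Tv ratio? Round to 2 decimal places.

R = 94/70 = 1.342857… ≈ 1.34 (to 2 d.p.).

1.34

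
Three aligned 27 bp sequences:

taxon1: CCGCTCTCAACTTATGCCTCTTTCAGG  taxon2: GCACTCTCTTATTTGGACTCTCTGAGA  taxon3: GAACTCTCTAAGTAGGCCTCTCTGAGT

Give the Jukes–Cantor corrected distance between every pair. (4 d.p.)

d(taxon1,taxon2) = 0.5876, d(taxon1,taxon3) = 0.5107, d(taxon2,taxon3) = 0.2635

taxon1–taxon2: 11/27 sites differ → p ≈ 0.407407, d = −0.75 ln(1 − 0.543209) = 0.587647 ≈ 0.5876.
taxon1–taxon3: 10/27 sites differ → p ≈ 0.37037, d = −0.75 ln(1 − 0.493827) = 0.510658 ≈ 0.5107.
taxon2–taxon3: 6/27 sites differ → p ≈ 0.222222, d = −0.75 ln(1 − 0.296296) = 0.263548 ≈ 0.2635.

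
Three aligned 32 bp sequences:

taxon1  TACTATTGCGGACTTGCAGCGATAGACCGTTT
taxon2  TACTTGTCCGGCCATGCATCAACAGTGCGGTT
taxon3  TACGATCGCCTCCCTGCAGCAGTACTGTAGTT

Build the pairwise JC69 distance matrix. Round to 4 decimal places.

taxon1–taxon2: 11/32 sites differ → p = 0.34375, d = −0.75 ln(1 − 0.458333) = 0.459828 ≈ 0.4598.
taxon1–taxon3: 14/32 sites differ → p = 0.4375, d = −0.75 ln(1 − 0.583333) = 0.656601 ≈ 0.6566.
taxon2–taxon3: 14/32 sites differ → p = 0.4375, d = −0.75 ln(1 − 0.583333) = 0.656601 ≈ 0.6566.

d(taxon1,taxon2) = 0.4598, d(taxon1,taxon3) = 0.6566, d(taxon2,taxon3) = 0.6566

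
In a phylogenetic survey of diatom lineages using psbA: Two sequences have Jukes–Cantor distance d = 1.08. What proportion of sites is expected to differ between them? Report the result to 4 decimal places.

0.5723

p = (3/4)(1 − e^(−4d/3)) = 0.75 × (1 − e^(-1.44)) = 0.75 × (1 − 0.236928) = 0.572304.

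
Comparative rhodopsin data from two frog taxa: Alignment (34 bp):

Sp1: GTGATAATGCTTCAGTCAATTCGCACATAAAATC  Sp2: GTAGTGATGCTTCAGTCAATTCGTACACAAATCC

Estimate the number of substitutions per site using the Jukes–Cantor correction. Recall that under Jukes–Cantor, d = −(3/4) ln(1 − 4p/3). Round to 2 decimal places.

The sequences differ at 7 of 34 sites (3, 4, 6, 24, 28, 32, 33), so p = 7/34 ≈ 0.205882.
d = −(3/4) ln(1 − 4p/3) = −0.75 ln(1 − 0.274509) = −0.75 ln(0.725491)
  = −0.75 × (-0.320907) = 0.240680 substitutions/site.

0.24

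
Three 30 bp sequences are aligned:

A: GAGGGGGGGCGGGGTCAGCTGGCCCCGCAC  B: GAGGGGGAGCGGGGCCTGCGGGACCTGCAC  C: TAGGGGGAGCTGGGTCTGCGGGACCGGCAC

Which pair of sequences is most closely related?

A–B: 6/30 differ, p = 0.200, d = 0.233.
A–C: 7/30 differ, p = 0.233, d = 0.280.
B–C: 4/30 differ, p = 0.133, d = 0.147.
The smallest distance is between B and C.

B and C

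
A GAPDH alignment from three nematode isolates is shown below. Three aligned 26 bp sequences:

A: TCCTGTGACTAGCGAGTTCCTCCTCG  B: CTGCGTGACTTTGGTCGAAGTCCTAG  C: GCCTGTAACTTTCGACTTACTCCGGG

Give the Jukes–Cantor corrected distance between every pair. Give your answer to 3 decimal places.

A–B: 14/26 sites differ → p ≈ 0.538462, d = −0.75 ln(1 − 0.717949) = 0.949251 ≈ 0.949.
A–C: 8/26 sites differ → p ≈ 0.307692, d = −0.75 ln(1 − 0.410256) = 0.396050 ≈ 0.396.
B–C: 12/26 sites differ → p ≈ 0.461538, d = −0.75 ln(1 − 0.615384) = 0.716632 ≈ 0.717.

d(A,B) = 0.949, d(A,C) = 0.396, d(B,C) = 0.717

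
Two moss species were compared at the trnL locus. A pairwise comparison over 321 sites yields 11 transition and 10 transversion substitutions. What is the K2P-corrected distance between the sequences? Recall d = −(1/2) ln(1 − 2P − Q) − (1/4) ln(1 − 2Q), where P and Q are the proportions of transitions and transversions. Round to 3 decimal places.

0.069

P = 11/321 ≈ 0.034268 and Q = 10/321 ≈ 0.031153.
Under the Kimura two-parameter model, d = −½ ln(1 − 2P − Q) − ¼ ln(1 − 2Q).
1 − 2P − Q = 0.900311, giving −½ ln(0.900311) = 0.052508.
1 − 2Q = 0.937694, giving −¼ ln(0.937694) = 0.016083.
d = 0.052508 + 0.016083 = 0.068591.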